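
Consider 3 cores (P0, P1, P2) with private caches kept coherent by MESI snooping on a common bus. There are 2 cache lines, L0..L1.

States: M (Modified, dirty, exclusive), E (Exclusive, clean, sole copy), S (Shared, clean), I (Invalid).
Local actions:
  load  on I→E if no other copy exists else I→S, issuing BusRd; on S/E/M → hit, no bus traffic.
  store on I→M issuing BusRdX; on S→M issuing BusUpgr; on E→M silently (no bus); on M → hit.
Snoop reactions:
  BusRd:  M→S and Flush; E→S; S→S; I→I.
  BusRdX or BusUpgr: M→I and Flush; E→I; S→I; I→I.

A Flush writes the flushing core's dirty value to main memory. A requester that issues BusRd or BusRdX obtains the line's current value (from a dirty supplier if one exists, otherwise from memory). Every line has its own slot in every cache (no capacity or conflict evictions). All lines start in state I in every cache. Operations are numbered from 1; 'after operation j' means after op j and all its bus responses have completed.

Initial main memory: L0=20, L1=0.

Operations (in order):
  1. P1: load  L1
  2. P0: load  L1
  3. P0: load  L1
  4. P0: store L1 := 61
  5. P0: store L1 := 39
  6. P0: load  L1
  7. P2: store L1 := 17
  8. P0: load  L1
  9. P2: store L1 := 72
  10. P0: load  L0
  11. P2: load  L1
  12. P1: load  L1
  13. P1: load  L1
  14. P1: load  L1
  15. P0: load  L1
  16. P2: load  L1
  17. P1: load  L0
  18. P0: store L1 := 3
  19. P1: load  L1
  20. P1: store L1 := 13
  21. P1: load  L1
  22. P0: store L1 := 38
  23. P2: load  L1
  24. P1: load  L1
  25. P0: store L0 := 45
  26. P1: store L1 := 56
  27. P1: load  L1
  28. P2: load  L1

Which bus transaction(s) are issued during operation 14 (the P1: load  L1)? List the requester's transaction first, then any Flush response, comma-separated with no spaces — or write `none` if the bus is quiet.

[1] P1: load  L1 | P0:I, P1:E(0), P2:I | bus: BusRd
[2] P0: load  L1 | P0:S(0), P1:S(0), P2:I | bus: BusRd
[3] P0: load  L1 | P0:S(0), P1:S(0), P2:I | bus: none
[4] P0: store L1 := 61 | P0:M(61), P1:I, P2:I | bus: BusUpgr
[5] P0: store L1 := 39 | P0:M(39), P1:I, P2:I | bus: none
[6] P0: load  L1 | P0:M(39), P1:I, P2:I | bus: none
[7] P2: store L1 := 17 | P0:I, P1:I, P2:M(17) | bus: BusRdX,Flush
[8] P0: load  L1 | P0:S(17), P1:I, P2:S(17) | bus: BusRd,Flush
[9] P2: store L1 := 72 | P0:I, P1:I, P2:M(72) | bus: BusUpgr
[10] P0: load  L0 | P0:E(20), P1:I, P2:I | bus: BusRd
[11] P2: load  L1 | P0:I, P1:I, P2:M(72) | bus: none
[12] P1: load  L1 | P0:I, P1:S(72), P2:S(72) | bus: BusRd,Flush
[13] P1: load  L1 | P0:I, P1:S(72), P2:S(72) | bus: none
[14] P1: load  L1 | P0:I, P1:S(72), P2:S(72) | bus: none
[15] P0: load  L1 | P0:S(72), P1:S(72), P2:S(72) | bus: BusRd
[16] P2: load  L1 | P0:S(72), P1:S(72), P2:S(72) | bus: none
[17] P1: load  L0 | P0:S(20), P1:S(20), P2:I | bus: BusRd
[18] P0: store L1 := 3 | P0:M(3), P1:I, P2:I | bus: BusUpgr
[19] P1: load  L1 | P0:S(3), P1:S(3), P2:I | bus: BusRd,Flush
[20] P1: store L1 := 13 | P0:I, P1:M(13), P2:I | bus: BusUpgr
[21] P1: load  L1 | P0:I, P1:M(13), P2:I | bus: none
[22] P0: store L1 := 38 | P0:M(38), P1:I, P2:I | bus: BusRdX,Flush
[23] P2: load  L1 | P0:S(38), P1:I, P2:S(38) | bus: BusRd,Flush
[24] P1: load  L1 | P0:S(38), P1:S(38), P2:S(38) | bus: BusRd
[25] P0: store L0 := 45 | P0:M(45), P1:I, P2:I | bus: BusUpgr
[26] P1: store L1 := 56 | P0:I, P1:M(56), P2:I | bus: BusUpgr
[27] P1: load  L1 | P0:I, P1:M(56), P2:I | bus: none
[28] P2: load  L1 | P0:I, P1:S(56), P2:S(56) | bus: BusRd,Flush

bus = none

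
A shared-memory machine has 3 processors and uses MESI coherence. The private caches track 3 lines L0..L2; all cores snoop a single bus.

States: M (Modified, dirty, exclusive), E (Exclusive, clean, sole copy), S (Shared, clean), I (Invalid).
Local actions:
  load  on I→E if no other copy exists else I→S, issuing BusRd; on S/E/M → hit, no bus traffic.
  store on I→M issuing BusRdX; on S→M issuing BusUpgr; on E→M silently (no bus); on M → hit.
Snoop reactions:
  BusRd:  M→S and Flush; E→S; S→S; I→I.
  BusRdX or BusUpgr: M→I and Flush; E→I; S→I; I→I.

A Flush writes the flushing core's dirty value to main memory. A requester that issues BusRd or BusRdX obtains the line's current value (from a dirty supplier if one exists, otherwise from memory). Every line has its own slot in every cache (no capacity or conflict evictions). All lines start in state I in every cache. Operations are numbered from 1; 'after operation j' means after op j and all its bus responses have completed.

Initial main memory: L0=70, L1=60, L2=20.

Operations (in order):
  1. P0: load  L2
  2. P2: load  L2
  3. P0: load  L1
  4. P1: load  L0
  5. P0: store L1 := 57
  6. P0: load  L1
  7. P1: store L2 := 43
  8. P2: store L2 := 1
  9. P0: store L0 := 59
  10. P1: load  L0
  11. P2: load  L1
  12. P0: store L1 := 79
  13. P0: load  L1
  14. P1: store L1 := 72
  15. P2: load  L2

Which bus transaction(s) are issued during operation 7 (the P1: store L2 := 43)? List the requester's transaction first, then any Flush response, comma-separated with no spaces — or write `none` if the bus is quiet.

bus = BusRdX

1. P0: load  L2  bus=[BusRd]  L2: P0=E P1=I P2=I  mem[L2]=20
2. P2: load  L2  bus=[BusRd]  L2: P0=S P1=I P2=S  mem[L2]=20
3. P0: load  L1  bus=[BusRd]  L1: P0=E P1=I P2=I  mem[L1]=60
4. P1: load  L0  bus=[BusRd]  L0: P0=I P1=E P2=I  mem[L0]=70
5. P0: store L1 := 57  bus=[-]  L1: P0=M P1=I P2=I  mem[L1]=60
6. P0: load  L1  bus=[-]  L1: P0=M P1=I P2=I  mem[L1]=60
7. P1: store L2 := 43  bus=[BusRdX]  L2: P0=I P1=M P2=I  mem[L2]=20
8. P2: store L2 := 1  bus=[BusRdX,Flush]  L2: P0=I P1=I P2=M  mem[L2]=43
9. P0: store L0 := 59  bus=[BusRdX]  L0: P0=M P1=I P2=I  mem[L0]=70
10. P1: load  L0  bus=[BusRd,Flush]  L0: P0=S P1=S P2=I  mem[L0]=59
11. P2: load  L1  bus=[BusRd,Flush]  L1: P0=S P1=I P2=S  mem[L1]=57
12. P0: store L1 := 79  bus=[BusUpgr]  L1: P0=M P1=I P2=I  mem[L1]=57
13. P0: load  L1  bus=[-]  L1: P0=M P1=I P2=I  mem[L1]=57
14. P1: store L1 := 72  bus=[BusRdX,Flush]  L1: P0=I P1=M P2=I  mem[L1]=79
15. P2: load  L2  bus=[-]  L2: P0=I P1=I P2=M  mem[L2]=43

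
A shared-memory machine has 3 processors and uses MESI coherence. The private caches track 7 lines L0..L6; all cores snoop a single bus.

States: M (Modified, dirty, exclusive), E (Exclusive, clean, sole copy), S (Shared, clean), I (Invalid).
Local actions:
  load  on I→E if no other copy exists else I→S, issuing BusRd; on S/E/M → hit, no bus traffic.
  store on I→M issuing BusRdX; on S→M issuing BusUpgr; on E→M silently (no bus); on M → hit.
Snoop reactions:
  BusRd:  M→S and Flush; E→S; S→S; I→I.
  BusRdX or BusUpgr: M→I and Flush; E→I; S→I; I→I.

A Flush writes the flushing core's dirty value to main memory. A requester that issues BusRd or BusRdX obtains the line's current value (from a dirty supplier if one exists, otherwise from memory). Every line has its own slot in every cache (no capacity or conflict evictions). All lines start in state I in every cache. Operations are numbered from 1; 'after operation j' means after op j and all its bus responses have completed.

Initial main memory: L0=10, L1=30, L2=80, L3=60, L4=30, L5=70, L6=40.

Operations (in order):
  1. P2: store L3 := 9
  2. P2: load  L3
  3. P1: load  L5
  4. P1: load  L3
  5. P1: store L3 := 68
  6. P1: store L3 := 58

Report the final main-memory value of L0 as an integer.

  op1 P2: store L3 := 9 → I/I/M on L3; bus BusRdX; mem=60
  op2 P2: load  L3 → I/I/M on L3; bus (none); mem=60
  op3 P1: load  L5 → I/E/I on L5; bus BusRd; mem=70
  op4 P1: load  L3 → I/S/S on L3; bus BusRd Flush; mem=9
  op5 P1: store L3 := 68 → I/M/I on L3; bus BusUpgr; mem=9
  op6 P1: store L3 := 58 → I/M/I on L3; bus (none); mem=9

memory[L0] = 10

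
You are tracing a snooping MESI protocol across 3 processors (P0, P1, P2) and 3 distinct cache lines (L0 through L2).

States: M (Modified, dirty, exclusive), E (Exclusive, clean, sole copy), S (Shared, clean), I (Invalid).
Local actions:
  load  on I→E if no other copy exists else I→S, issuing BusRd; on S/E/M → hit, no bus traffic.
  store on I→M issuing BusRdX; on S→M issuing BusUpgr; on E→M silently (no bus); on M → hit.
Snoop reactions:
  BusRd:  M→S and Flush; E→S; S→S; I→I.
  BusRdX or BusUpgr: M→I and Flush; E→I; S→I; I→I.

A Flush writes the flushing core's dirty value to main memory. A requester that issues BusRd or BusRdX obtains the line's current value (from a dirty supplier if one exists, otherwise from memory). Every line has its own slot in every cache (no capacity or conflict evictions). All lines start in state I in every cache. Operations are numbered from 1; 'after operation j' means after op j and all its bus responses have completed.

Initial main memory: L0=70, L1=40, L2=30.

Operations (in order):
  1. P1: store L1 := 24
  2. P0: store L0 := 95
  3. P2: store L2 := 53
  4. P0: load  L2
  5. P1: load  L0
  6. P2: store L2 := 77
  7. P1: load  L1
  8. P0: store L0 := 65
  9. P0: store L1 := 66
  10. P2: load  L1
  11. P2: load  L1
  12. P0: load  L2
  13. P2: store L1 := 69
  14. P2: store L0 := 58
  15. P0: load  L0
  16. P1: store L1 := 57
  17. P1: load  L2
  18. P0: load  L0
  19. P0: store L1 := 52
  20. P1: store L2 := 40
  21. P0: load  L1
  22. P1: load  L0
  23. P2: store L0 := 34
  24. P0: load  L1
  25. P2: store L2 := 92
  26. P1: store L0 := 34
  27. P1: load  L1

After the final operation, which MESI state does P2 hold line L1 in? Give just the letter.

state = I

  op1 P1: store L1 := 24 → I/M/I on L1; bus BusRdX; mem=40
  op2 P0: store L0 := 95 → M/I/I on L0; bus BusRdX; mem=70
  op3 P2: store L2 := 53 → I/I/M on L2; bus BusRdX; mem=30
  op4 P0: load  L2 → S/I/S on L2; bus BusRd Flush; mem=53
  op5 P1: load  L0 → S/S/I on L0; bus BusRd Flush; mem=95
  op6 P2: store L2 := 77 → I/I/M on L2; bus BusUpgr; mem=53
  op7 P1: load  L1 → I/M/I on L1; bus (none); mem=40
  op8 P0: store L0 := 65 → M/I/I on L0; bus BusUpgr; mem=95
  op9 P0: store L1 := 66 → M/I/I on L1; bus BusRdX Flush; mem=24
  op10 P2: load  L1 → S/I/S on L1; bus BusRd Flush; mem=66
  op11 P2: load  L1 → S/I/S on L1; bus (none); mem=66
  op12 P0: load  L2 → S/I/S on L2; bus BusRd Flush; mem=77
  op13 P2: store L1 := 69 → I/I/M on L1; bus BusUpgr; mem=66
  op14 P2: store L0 := 58 → I/I/M on L0; bus BusRdX Flush; mem=65
  op15 P0: load  L0 → S/I/S on L0; bus BusRd Flush; mem=58
  op16 P1: store L1 := 57 → I/M/I on L1; bus BusRdX Flush; mem=69
  op17 P1: load  L2 → S/S/S on L2; bus BusRd; mem=77
  op18 P0: load  L0 → S/I/S on L0; bus (none); mem=58
  op19 P0: store L1 := 52 → M/I/I on L1; bus BusRdX Flush; mem=57
  op20 P1: store L2 := 40 → I/M/I on L2; bus BusUpgr; mem=77
  op21 P0: load  L1 → M/I/I on L1; bus (none); mem=57
  op22 P1: load  L0 → S/S/S on L0; bus BusRd; mem=58
  op23 P2: store L0 := 34 → I/I/M on L0; bus BusUpgr; mem=58
  op24 P0: load  L1 → M/I/I on L1; bus (none); mem=57
  op25 P2: store L2 := 92 → I/I/M on L2; bus BusRdX Flush; mem=40
  op26 P1: store L0 := 34 → I/M/I on L0; bus BusRdX Flush; mem=34
  op27 P1: load  L1 → S/S/I on L1; bus BusRd Flush; mem=52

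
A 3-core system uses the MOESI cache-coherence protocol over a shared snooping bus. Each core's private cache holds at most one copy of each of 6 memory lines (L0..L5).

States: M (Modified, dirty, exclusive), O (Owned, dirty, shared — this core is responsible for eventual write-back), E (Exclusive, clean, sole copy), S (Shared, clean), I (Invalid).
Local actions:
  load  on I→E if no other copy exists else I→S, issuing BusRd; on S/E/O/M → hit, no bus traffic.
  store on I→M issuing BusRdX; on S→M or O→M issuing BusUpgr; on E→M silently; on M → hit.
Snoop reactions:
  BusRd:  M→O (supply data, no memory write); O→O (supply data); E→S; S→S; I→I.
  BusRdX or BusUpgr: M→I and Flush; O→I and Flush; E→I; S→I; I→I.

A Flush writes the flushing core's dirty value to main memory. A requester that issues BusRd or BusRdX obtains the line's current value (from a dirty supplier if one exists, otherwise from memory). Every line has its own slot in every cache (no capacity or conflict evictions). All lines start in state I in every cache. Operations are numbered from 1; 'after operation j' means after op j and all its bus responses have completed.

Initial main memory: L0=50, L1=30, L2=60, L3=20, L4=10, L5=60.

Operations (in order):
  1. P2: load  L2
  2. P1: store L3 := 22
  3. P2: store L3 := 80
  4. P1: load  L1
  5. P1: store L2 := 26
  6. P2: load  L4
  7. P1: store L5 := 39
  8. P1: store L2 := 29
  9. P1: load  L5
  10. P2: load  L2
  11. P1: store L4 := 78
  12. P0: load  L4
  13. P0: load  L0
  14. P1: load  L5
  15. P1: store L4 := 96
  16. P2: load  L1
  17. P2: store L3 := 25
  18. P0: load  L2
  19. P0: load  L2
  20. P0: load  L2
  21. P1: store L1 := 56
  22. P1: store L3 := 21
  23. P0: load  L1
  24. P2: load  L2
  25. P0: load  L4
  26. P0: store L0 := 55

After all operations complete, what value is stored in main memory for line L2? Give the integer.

1. P2: load  L2  bus=[BusRd]  L2: P0=I P1=I P2=E  mem[L2]=60
2. P1: store L3 := 22  bus=[BusRdX]  L3: P0=I P1=M P2=I  mem[L3]=20
3. P2: store L3 := 80  bus=[BusRdX,Flush]  L3: P0=I P1=I P2=M  mem[L3]=22
4. P1: load  L1  bus=[BusRd]  L1: P0=I P1=E P2=I  mem[L1]=30
5. P1: store L2 := 26  bus=[BusRdX]  L2: P0=I P1=M P2=I  mem[L2]=60
6. P2: load  L4  bus=[BusRd]  L4: P0=I P1=I P2=E  mem[L4]=10
7. P1: store L5 := 39  bus=[BusRdX]  L5: P0=I P1=M P2=I  mem[L5]=60
8. P1: store L2 := 29  bus=[-]  L2: P0=I P1=M P2=I  mem[L2]=60
9. P1: load  L5  bus=[-]  L5: P0=I P1=M P2=I  mem[L5]=60
10. P2: load  L2  bus=[BusRd]  L2: P0=I P1=O P2=S  mem[L2]=60
11. P1: store L4 := 78  bus=[BusRdX]  L4: P0=I P1=M P2=I  mem[L4]=10
12. P0: load  L4  bus=[BusRd]  L4: P0=S P1=O P2=I  mem[L4]=10
13. P0: load  L0  bus=[BusRd]  L0: P0=E P1=I P2=I  mem[L0]=50
14. P1: load  L5  bus=[-]  L5: P0=I P1=M P2=I  mem[L5]=60
15. P1: store L4 := 96  bus=[BusUpgr]  L4: P0=I P1=M P2=I  mem[L4]=10
16. P2: load  L1  bus=[BusRd]  L1: P0=I P1=S P2=S  mem[L1]=30
17. P2: store L3 := 25  bus=[-]  L3: P0=I P1=I P2=M  mem[L3]=22
18. P0: load  L2  bus=[BusRd]  L2: P0=S P1=O P2=S  mem[L2]=60
19. P0: load  L2  bus=[-]  L2: P0=S P1=O P2=S  mem[L2]=60
20. P0: load  L2  bus=[-]  L2: P0=S P1=O P2=S  mem[L2]=60
21. P1: store L1 := 56  bus=[BusUpgr]  L1: P0=I P1=M P2=I  mem[L1]=30
22. P1: store L3 := 21  bus=[BusRdX,Flush]  L3: P0=I P1=M P2=I  mem[L3]=25
23. P0: load  L1  bus=[BusRd]  L1: P0=S P1=O P2=I  mem[L1]=30
24. P2: load  L2  bus=[-]  L2: P0=S P1=O P2=S  mem[L2]=60
25. P0: load  L4  bus=[BusRd]  L4: P0=S P1=O P2=I  mem[L4]=10
26. P0: store L0 := 55  bus=[-]  L0: P0=M P1=I P2=I  mem[L0]=50

memory[L2] = 60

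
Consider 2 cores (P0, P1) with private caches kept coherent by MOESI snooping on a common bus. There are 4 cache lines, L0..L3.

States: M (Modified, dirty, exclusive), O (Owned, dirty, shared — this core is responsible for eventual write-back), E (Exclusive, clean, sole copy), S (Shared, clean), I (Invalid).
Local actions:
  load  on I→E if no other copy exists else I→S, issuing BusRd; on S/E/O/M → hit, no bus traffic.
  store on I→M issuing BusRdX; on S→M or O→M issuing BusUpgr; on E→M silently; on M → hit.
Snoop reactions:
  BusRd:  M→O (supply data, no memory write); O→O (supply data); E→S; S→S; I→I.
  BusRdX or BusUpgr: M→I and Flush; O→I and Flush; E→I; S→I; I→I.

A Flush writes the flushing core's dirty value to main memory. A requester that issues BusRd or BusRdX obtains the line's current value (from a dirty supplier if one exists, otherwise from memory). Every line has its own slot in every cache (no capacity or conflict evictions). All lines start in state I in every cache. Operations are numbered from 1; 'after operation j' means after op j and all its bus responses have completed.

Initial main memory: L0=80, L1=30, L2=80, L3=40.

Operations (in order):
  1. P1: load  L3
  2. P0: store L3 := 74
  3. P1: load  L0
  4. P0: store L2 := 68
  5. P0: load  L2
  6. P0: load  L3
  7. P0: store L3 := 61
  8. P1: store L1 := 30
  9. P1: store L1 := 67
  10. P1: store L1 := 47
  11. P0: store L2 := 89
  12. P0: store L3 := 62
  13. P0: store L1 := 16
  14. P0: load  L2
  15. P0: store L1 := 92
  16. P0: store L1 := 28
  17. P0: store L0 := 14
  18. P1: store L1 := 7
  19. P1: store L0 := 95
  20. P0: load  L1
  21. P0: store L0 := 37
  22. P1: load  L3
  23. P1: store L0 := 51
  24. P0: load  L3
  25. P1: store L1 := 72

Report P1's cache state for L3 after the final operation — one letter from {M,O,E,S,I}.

1. P1: load  L3  bus=[BusRd]  L3: P0=I P1=E  mem[L3]=40
2. P0: store L3 := 74  bus=[BusRdX]  L3: P0=M P1=I  mem[L3]=40
3. P1: load  L0  bus=[BusRd]  L0: P0=I P1=E  mem[L0]=80
4. P0: store L2 := 68  bus=[BusRdX]  L2: P0=M P1=I  mem[L2]=80
5. P0: load  L2  bus=[-]  L2: P0=M P1=I  mem[L2]=80
6. P0: load  L3  bus=[-]  L3: P0=M P1=I  mem[L3]=40
7. P0: store L3 := 61  bus=[-]  L3: P0=M P1=I  mem[L3]=40
8. P1: store L1 := 30  bus=[BusRdX]  L1: P0=I P1=M  mem[L1]=30
9. P1: store L1 := 67  bus=[-]  L1: P0=I P1=M  mem[L1]=30
10. P1: store L1 := 47  bus=[-]  L1: P0=I P1=M  mem[L1]=30
11. P0: store L2 := 89  bus=[-]  L2: P0=M P1=I  mem[L2]=80
12. P0: store L3 := 62  bus=[-]  L3: P0=M P1=I  mem[L3]=40
13. P0: store L1 := 16  bus=[BusRdX,Flush]  L1: P0=M P1=I  mem[L1]=47
14. P0: load  L2  bus=[-]  L2: P0=M P1=I  mem[L2]=80
15. P0: store L1 := 92  bus=[-]  L1: P0=M P1=I  mem[L1]=47
16. P0: store L1 := 28  bus=[-]  L1: P0=M P1=I  mem[L1]=47
17. P0: store L0 := 14  bus=[BusRdX]  L0: P0=M P1=I  mem[L0]=80
18. P1: store L1 := 7  bus=[BusRdX,Flush]  L1: P0=I P1=M  mem[L1]=28
19. P1: store L0 := 95  bus=[BusRdX,Flush]  L0: P0=I P1=M  mem[L0]=14
20. P0: load  L1  bus=[BusRd]  L1: P0=S P1=O  mem[L1]=28
21. P0: store L0 := 37  bus=[BusRdX,Flush]  L0: P0=M P1=I  mem[L0]=95
22. P1: load  L3  bus=[BusRd]  L3: P0=O P1=S  mem[L3]=40
23. P1: store L0 := 51  bus=[BusRdX,Flush]  L0: P0=I P1=M  mem[L0]=37
24. P0: load  L3  bus=[-]  L3: P0=O P1=S  mem[L3]=40
25. P1: store L1 := 72  bus=[BusUpgr]  L1: P0=I P1=M  mem[L1]=28

state = S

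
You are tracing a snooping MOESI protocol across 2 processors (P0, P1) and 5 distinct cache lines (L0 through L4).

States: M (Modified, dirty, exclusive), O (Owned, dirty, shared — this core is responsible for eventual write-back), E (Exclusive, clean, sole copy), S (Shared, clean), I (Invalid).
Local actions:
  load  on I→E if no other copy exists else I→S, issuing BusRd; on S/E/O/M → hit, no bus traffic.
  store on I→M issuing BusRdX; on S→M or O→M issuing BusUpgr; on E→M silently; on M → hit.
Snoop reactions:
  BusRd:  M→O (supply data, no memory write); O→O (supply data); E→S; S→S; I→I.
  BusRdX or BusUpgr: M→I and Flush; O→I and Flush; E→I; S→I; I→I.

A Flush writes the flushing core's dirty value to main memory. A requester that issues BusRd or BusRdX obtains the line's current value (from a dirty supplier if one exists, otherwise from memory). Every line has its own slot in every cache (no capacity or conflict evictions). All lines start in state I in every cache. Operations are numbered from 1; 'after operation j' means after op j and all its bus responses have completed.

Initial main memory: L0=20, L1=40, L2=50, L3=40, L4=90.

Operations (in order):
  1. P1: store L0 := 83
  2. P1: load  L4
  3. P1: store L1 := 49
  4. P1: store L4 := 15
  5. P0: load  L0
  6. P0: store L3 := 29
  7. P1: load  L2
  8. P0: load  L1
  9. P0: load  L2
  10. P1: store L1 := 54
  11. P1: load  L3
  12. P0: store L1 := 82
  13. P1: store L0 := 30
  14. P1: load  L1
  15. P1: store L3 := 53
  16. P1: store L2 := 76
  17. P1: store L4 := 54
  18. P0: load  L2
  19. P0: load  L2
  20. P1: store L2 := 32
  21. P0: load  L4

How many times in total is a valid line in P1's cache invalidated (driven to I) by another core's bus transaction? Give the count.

invalidations = 1

step 1: P1: store L0 := 83  ⟶  IM  (L0)  txn=BusRdX  M[L0]=20
step 2: P1: load  L4  ⟶  IE  (L4)  txn=BusRd  M[L4]=90
step 3: P1: store L1 := 49  ⟶  IM  (L1)  txn=BusRdX  M[L1]=40
step 4: P1: store L4 := 15  ⟶  IM  (L4)  txn=∅  M[L4]=90
step 5: P0: load  L0  ⟶  SO  (L0)  txn=BusRd  M[L0]=20
step 6: P0: store L3 := 29  ⟶  MI  (L3)  txn=BusRdX  M[L3]=40
step 7: P1: load  L2  ⟶  IE  (L2)  txn=BusRd  M[L2]=50
step 8: P0: load  L1  ⟶  SO  (L1)  txn=BusRd  M[L1]=40
step 9: P0: load  L2  ⟶  SS  (L2)  txn=BusRd  M[L2]=50
step 10: P1: store L1 := 54  ⟶  IM  (L1)  txn=BusUpgr  M[L1]=40
step 11: P1: load  L3  ⟶  OS  (L3)  txn=BusRd  M[L3]=40
step 12: P0: store L1 := 82  ⟶  MI  (L1)  txn=BusRdX+Flush  M[L1]=54
step 13: P1: store L0 := 30  ⟶  IM  (L0)  txn=BusUpgr  M[L0]=20
step 14: P1: load  L1  ⟶  OS  (L1)  txn=BusRd  M[L1]=54
step 15: P1: store L3 := 53  ⟶  IM  (L3)  txn=BusUpgr+Flush  M[L3]=29
step 16: P1: store L2 := 76  ⟶  IM  (L2)  txn=BusUpgr  M[L2]=50
step 17: P1: store L4 := 54  ⟶  IM  (L4)  txn=∅  M[L4]=90
step 18: P0: load  L2  ⟶  SO  (L2)  txn=BusRd  M[L2]=50
step 19: P0: load  L2  ⟶  SO  (L2)  txn=∅  M[L2]=50
step 20: P1: store L2 := 32  ⟶  IM  (L2)  txn=BusUpgr  M[L2]=50
step 21: P0: load  L4  ⟶  SO  (L4)  txn=BusRd  M[L4]=90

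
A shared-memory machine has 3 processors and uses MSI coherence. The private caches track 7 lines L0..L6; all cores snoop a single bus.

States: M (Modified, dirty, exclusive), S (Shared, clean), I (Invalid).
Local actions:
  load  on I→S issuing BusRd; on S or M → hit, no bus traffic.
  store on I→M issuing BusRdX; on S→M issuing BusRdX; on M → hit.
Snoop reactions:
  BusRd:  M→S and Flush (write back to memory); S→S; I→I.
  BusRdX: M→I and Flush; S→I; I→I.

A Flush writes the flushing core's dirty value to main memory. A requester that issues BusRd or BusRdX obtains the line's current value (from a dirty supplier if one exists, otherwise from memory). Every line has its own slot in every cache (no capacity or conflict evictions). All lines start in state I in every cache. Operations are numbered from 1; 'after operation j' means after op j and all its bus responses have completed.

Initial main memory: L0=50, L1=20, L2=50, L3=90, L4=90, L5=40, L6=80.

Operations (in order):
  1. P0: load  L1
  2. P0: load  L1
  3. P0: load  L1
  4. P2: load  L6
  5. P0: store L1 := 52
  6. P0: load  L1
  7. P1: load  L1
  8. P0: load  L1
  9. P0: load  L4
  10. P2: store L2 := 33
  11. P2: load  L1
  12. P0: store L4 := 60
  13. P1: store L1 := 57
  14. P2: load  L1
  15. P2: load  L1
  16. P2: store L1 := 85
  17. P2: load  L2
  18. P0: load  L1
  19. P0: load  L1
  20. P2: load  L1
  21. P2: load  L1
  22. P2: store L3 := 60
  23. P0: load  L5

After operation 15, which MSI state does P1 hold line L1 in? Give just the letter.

1. P0: load  L1  bus=[BusRd]  L1: P0=S P1=I P2=I  mem[L1]=20
2. P0: load  L1  bus=[-]  L1: P0=S P1=I P2=I  mem[L1]=20
3. P0: load  L1  bus=[-]  L1: P0=S P1=I P2=I  mem[L1]=20
4. P2: load  L6  bus=[BusRd]  L6: P0=I P1=I P2=S  mem[L6]=80
5. P0: store L1 := 52  bus=[BusRdX]  L1: P0=M P1=I P2=I  mem[L1]=20
6. P0: load  L1  bus=[-]  L1: P0=M P1=I P2=I  mem[L1]=20
7. P1: load  L1  bus=[BusRd,Flush]  L1: P0=S P1=S P2=I  mem[L1]=52
8. P0: load  L1  bus=[-]  L1: P0=S P1=S P2=I  mem[L1]=52
9. P0: load  L4  bus=[BusRd]  L4: P0=S P1=I P2=I  mem[L4]=90
10. P2: store L2 := 33  bus=[BusRdX]  L2: P0=I P1=I P2=M  mem[L2]=50
11. P2: load  L1  bus=[BusRd]  L1: P0=S P1=S P2=S  mem[L1]=52
12. P0: store L4 := 60  bus=[BusRdX]  L4: P0=M P1=I P2=I  mem[L4]=90
13. P1: store L1 := 57  bus=[BusRdX]  L1: P0=I P1=M P2=I  mem[L1]=52
14. P2: load  L1  bus=[BusRd,Flush]  L1: P0=I P1=S P2=S  mem[L1]=57
15. P2: load  L1  bus=[-]  L1: P0=I P1=S P2=S  mem[L1]=57
16. P2: store L1 := 85  bus=[BusRdX]  L1: P0=I P1=I P2=M  mem[L1]=57
17. P2: load  L2  bus=[-]  L2: P0=I P1=I P2=M  mem[L2]=50
18. P0: load  L1  bus=[BusRd,Flush]  L1: P0=S P1=I P2=S  mem[L1]=85
19. P0: load  L1  bus=[-]  L1: P0=S P1=I P2=S  mem[L1]=85
20. P2: load  L1  bus=[-]  L1: P0=S P1=I P2=S  mem[L1]=85
21. P2: load  L1  bus=[-]  L1: P0=S P1=I P2=S  mem[L1]=85
22. P2: store L3 := 60  bus=[BusRdX]  L3: P0=I P1=I P2=M  mem[L3]=90
23. P0: load  L5  bus=[BusRd]  L5: P0=S P1=I P2=I  mem[L5]=40

state = S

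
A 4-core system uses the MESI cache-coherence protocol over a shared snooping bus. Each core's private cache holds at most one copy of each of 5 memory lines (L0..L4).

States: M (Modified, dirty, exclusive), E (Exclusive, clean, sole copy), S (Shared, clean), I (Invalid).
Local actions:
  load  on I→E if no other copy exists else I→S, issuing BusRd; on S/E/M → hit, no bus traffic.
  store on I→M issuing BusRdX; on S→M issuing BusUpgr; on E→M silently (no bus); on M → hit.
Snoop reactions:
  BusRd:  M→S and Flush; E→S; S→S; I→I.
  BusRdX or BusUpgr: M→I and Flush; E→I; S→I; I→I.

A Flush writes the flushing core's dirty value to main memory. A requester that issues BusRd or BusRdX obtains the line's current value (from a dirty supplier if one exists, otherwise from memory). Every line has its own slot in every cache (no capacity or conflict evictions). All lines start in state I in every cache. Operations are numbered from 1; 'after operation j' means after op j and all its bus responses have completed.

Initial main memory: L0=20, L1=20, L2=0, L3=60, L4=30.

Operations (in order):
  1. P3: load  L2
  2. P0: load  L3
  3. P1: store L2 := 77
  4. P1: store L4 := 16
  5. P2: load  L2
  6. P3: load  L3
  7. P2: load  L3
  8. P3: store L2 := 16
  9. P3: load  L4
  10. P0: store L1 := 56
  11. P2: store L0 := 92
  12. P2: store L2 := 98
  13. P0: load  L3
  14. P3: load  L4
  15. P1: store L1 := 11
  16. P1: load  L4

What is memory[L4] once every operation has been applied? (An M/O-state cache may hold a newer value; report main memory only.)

[1] P3: load  L2 | P0:I, P1:I, P2:I, P3:E(0) | bus: BusRd
[2] P0: load  L3 | P0:E(60), P1:I, P2:I, P3:I | bus: BusRd
[3] P1: store L2 := 77 | P0:I, P1:M(77), P2:I, P3:I | bus: BusRdX
[4] P1: store L4 := 16 | P0:I, P1:M(16), P2:I, P3:I | bus: BusRdX
[5] P2: load  L2 | P0:I, P1:S(77), P2:S(77), P3:I | bus: BusRd,Flush
[6] P3: load  L3 | P0:S(60), P1:I, P2:I, P3:S(60) | bus: BusRd
[7] P2: load  L3 | P0:S(60), P1:I, P2:S(60), P3:S(60) | bus: BusRd
[8] P3: store L2 := 16 | P0:I, P1:I, P2:I, P3:M(16) | bus: BusRdX
[9] P3: load  L4 | P0:I, P1:S(16), P2:I, P3:S(16) | bus: BusRd,Flush
[10] P0: store L1 := 56 | P0:M(56), P1:I, P2:I, P3:I | bus: BusRdX
[11] P2: store L0 := 92 | P0:I, P1:I, P2:M(92), P3:I | bus: BusRdX
[12] P2: store L2 := 98 | P0:I, P1:I, P2:M(98), P3:I | bus: BusRdX,Flush
[13] P0: load  L3 | P0:S(60), P1:I, P2:S(60), P3:S(60) | bus: none
[14] P3: load  L4 | P0:I, P1:S(16), P2:I, P3:S(16) | bus: none
[15] P1: store L1 := 11 | P0:I, P1:M(11), P2:I, P3:I | bus: BusRdX,Flush
[16] P1: load  L4 | P0:I, P1:S(16), P2:I, P3:S(16) | bus: none

memory[L4] = 16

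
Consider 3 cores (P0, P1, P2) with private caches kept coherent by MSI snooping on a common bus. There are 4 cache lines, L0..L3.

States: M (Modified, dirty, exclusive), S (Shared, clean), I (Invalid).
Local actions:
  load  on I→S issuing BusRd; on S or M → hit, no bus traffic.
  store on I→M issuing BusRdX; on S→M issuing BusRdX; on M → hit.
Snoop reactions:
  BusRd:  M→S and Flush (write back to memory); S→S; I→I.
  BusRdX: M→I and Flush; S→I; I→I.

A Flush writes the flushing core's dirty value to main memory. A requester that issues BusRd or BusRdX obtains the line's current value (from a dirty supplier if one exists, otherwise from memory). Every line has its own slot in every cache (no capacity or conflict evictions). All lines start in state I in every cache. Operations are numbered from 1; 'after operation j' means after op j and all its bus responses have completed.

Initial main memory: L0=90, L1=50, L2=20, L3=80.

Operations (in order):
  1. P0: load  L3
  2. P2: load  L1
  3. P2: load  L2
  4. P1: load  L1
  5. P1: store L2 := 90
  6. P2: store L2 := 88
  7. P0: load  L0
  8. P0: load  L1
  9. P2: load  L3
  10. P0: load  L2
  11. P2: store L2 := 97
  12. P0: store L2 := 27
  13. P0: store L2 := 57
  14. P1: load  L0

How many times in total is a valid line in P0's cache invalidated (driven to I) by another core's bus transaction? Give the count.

invalidations = 1

[1] P0: load  L3 | P0:S(80), P1:I, P2:I | bus: BusRd
[2] P2: load  L1 | P0:I, P1:I, P2:S(50) | bus: BusRd
[3] P2: load  L2 | P0:I, P1:I, P2:S(20) | bus: BusRd
[4] P1: load  L1 | P0:I, P1:S(50), P2:S(50) | bus: BusRd
[5] P1: store L2 := 90 | P0:I, P1:M(90), P2:I | bus: BusRdX
[6] P2: store L2 := 88 | P0:I, P1:I, P2:M(88) | bus: BusRdX,Flush
[7] P0: load  L0 | P0:S(90), P1:I, P2:I | bus: BusRd
[8] P0: load  L1 | P0:S(50), P1:S(50), P2:S(50) | bus: BusRd
[9] P2: load  L3 | P0:S(80), P1:I, P2:S(80) | bus: BusRd
[10] P0: load  L2 | P0:S(88), P1:I, P2:S(88) | bus: BusRd,Flush
[11] P2: store L2 := 97 | P0:I, P1:I, P2:M(97) | bus: BusRdX
[12] P0: store L2 := 27 | P0:M(27), P1:I, P2:I | bus: BusRdX,Flush
[13] P0: store L2 := 57 | P0:M(57), P1:I, P2:I | bus: none
[14] P1: load  L0 | P0:S(90), P1:S(90), P2:I | bus: BusRd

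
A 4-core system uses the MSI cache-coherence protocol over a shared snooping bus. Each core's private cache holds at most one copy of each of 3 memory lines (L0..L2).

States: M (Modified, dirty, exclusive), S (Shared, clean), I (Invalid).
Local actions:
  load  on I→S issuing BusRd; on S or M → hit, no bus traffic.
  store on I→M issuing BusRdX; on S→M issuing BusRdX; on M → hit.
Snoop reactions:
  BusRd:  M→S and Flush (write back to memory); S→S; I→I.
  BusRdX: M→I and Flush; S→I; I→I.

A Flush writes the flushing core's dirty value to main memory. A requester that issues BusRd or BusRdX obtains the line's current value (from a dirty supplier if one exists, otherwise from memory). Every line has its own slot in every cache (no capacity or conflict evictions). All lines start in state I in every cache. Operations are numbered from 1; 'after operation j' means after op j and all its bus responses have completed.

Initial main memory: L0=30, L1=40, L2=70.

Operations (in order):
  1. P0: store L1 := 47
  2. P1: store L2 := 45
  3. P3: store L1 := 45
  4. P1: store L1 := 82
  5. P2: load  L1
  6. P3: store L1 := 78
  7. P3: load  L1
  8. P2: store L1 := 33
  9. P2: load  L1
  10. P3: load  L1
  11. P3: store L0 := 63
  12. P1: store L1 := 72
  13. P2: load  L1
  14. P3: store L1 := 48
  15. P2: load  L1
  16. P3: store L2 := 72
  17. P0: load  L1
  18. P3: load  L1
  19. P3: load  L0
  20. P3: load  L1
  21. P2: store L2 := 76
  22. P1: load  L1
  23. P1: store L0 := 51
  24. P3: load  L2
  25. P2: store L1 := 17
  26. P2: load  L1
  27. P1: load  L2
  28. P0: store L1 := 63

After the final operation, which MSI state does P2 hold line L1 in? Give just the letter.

state = I

[1] P0: store L1 := 47 | P0:M(47), P1:I, P2:I, P3:I | bus: BusRdX
[2] P1: store L2 := 45 | P0:I, P1:M(45), P2:I, P3:I | bus: BusRdX
[3] P3: store L1 := 45 | P0:I, P1:I, P2:I, P3:M(45) | bus: BusRdX,Flush
[4] P1: store L1 := 82 | P0:I, P1:M(82), P2:I, P3:I | bus: BusRdX,Flush
[5] P2: load  L1 | P0:I, P1:S(82), P2:S(82), P3:I | bus: BusRd,Flush
[6] P3: store L1 := 78 | P0:I, P1:I, P2:I, P3:M(78) | bus: BusRdX
[7] P3: load  L1 | P0:I, P1:I, P2:I, P3:M(78) | bus: none
[8] P2: store L1 := 33 | P0:I, P1:I, P2:M(33), P3:I | bus: BusRdX,Flush
[9] P2: load  L1 | P0:I, P1:I, P2:M(33), P3:I | bus: none
[10] P3: load  L1 | P0:I, P1:I, P2:S(33), P3:S(33) | bus: BusRd,Flush
[11] P3: store L0 := 63 | P0:I, P1:I, P2:I, P3:M(63) | bus: BusRdX
[12] P1: store L1 := 72 | P0:I, P1:M(72), P2:I, P3:I | bus: BusRdX
[13] P2: load  L1 | P0:I, P1:S(72), P2:S(72), P3:I | bus: BusRd,Flush
[14] P3: store L1 := 48 | P0:I, P1:I, P2:I, P3:M(48) | bus: BusRdX
[15] P2: load  L1 | P0:I, P1:I, P2:S(48), P3:S(48) | bus: BusRd,Flush
[16] P3: store L2 := 72 | P0:I, P1:I, P2:I, P3:M(72) | bus: BusRdX,Flush
[17] P0: load  L1 | P0:S(48), P1:I, P2:S(48), P3:S(48) | bus: BusRd
[18] P3: load  L1 | P0:S(48), P1:I, P2:S(48), P3:S(48) | bus: none
[19] P3: load  L0 | P0:I, P1:I, P2:I, P3:M(63) | bus: none
[20] P3: load  L1 | P0:S(48), P1:I, P2:S(48), P3:S(48) | bus: none
[21] P2: store L2 := 76 | P0:I, P1:I, P2:M(76), P3:I | bus: BusRdX,Flush
[22] P1: load  L1 | P0:S(48), P1:S(48), P2:S(48), P3:S(48) | bus: BusRd
[23] P1: store L0 := 51 | P0:I, P1:M(51), P2:I, P3:I | bus: BusRdX,Flush
[24] P3: load  L2 | P0:I, P1:I, P2:S(76), P3:S(76) | bus: BusRd,Flush
[25] P2: store L1 := 17 | P0:I, P1:I, P2:M(17), P3:I | bus: BusRdX
[26] P2: load  L1 | P0:I, P1:I, P2:M(17), P3:I | bus: none
[27] P1: load  L2 | P0:I, P1:S(76), P2:S(76), P3:S(76) | bus: BusRd
[28] P0: store L1 := 63 | P0:M(63), P1:I, P2:I, P3:I | bus: BusRdX,Flush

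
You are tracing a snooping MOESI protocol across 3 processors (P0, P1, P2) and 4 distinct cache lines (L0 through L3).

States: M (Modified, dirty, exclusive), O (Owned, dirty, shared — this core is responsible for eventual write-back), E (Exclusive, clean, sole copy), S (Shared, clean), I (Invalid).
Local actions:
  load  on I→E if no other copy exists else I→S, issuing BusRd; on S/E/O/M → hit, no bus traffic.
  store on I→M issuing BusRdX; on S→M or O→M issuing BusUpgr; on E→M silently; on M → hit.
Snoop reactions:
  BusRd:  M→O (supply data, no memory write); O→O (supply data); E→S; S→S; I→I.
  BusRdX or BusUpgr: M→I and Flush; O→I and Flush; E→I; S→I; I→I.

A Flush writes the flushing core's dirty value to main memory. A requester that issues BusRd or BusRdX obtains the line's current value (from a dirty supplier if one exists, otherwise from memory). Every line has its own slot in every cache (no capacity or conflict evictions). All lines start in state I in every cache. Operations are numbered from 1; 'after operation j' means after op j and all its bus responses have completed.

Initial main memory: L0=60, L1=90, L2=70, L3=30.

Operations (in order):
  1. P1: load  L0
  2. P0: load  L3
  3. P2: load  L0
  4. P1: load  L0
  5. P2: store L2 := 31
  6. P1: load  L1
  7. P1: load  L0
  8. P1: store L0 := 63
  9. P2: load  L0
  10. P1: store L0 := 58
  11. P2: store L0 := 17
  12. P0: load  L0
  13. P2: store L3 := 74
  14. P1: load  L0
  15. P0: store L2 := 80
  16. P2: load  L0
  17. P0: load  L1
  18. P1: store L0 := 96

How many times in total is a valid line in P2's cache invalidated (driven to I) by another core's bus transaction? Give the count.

  op1 P1: load  L0 → I/E/I on L0; bus BusRd; mem=60
  op2 P0: load  L3 → E/I/I on L3; bus BusRd; mem=30
  op3 P2: load  L0 → I/S/S on L0; bus BusRd; mem=60
  op4 P1: load  L0 → I/S/S on L0; bus (none); mem=60
  op5 P2: store L2 := 31 → I/I/M on L2; bus BusRdX; mem=70
  op6 P1: load  L1 → I/E/I on L1; bus BusRd; mem=90
  op7 P1: load  L0 → I/S/S on L0; bus (none); mem=60
  op8 P1: store L0 := 63 → I/M/I on L0; bus BusUpgr; mem=60
  op9 P2: load  L0 → I/O/S on L0; bus BusRd; mem=60
  op10 P1: store L0 := 58 → I/M/I on L0; bus BusUpgr; mem=60
  op11 P2: store L0 := 17 → I/I/M on L0; bus BusRdX Flush; mem=58
  op12 P0: load  L0 → S/I/O on L0; bus BusRd; mem=58
  op13 P2: store L3 := 74 → I/I/M on L3; bus BusRdX; mem=30
  op14 P1: load  L0 → S/S/O on L0; bus BusRd; mem=58
  op15 P0: store L2 := 80 → M/I/I on L2; bus BusRdX Flush; mem=31
  op16 P2: load  L0 → S/S/O on L0; bus (none); mem=58
  op17 P0: load  L1 → S/S/I on L1; bus BusRd; mem=90
  op18 P1: store L0 := 96 → I/M/I on L0; bus BusUpgr Flush; mem=17

invalidations = 4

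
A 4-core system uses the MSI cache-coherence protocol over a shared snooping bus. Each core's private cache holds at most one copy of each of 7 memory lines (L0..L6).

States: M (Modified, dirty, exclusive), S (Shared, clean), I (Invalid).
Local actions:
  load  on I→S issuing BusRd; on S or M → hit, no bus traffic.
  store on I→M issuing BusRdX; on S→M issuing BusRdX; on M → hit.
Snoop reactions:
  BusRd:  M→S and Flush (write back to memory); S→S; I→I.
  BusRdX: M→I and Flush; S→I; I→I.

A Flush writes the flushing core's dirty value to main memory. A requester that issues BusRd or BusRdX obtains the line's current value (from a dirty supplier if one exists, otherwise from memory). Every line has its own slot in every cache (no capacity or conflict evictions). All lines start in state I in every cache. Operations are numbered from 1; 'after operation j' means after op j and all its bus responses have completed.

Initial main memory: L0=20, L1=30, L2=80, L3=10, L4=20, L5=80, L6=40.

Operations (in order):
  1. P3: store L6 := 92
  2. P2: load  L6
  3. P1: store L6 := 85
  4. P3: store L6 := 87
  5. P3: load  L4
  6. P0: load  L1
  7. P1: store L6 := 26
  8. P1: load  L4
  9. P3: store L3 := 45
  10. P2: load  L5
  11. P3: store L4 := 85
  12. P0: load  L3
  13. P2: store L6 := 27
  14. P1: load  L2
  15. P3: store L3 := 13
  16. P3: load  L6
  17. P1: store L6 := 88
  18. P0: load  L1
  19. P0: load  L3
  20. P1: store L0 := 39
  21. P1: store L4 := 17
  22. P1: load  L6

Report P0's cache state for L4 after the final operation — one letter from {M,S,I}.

[1] P3: store L6 := 92 | P0:I, P1:I, P2:I, P3:M(92) | bus: BusRdX
[2] P2: load  L6 | P0:I, P1:I, P2:S(92), P3:S(92) | bus: BusRd,Flush
[3] P1: store L6 := 85 | P0:I, P1:M(85), P2:I, P3:I | bus: BusRdX
[4] P3: store L6 := 87 | P0:I, P1:I, P2:I, P3:M(87) | bus: BusRdX,Flush
[5] P3: load  L4 | P0:I, P1:I, P2:I, P3:S(20) | bus: BusRd
[6] P0: load  L1 | P0:S(30), P1:I, P2:I, P3:I | bus: BusRd
[7] P1: store L6 := 26 | P0:I, P1:M(26), P2:I, P3:I | bus: BusRdX,Flush
[8] P1: load  L4 | P0:I, P1:S(20), P2:I, P3:S(20) | bus: BusRd
[9] P3: store L3 := 45 | P0:I, P1:I, P2:I, P3:M(45) | bus: BusRdX
[10] P2: load  L5 | P0:I, P1:I, P2:S(80), P3:I | bus: BusRd
[11] P3: store L4 := 85 | P0:I, P1:I, P2:I, P3:M(85) | bus: BusRdX
[12] P0: load  L3 | P0:S(45), P1:I, P2:I, P3:S(45) | bus: BusRd,Flush
[13] P2: store L6 := 27 | P0:I, P1:I, P2:M(27), P3:I | bus: BusRdX,Flush
[14] P1: load  L2 | P0:I, P1:S(80), P2:I, P3:I | bus: BusRd
[15] P3: store L3 := 13 | P0:I, P1:I, P2:I, P3:M(13) | bus: BusRdX
[16] P3: load  L6 | P0:I, P1:I, P2:S(27), P3:S(27) | bus: BusRd,Flush
[17] P1: store L6 := 88 | P0:I, P1:M(88), P2:I, P3:I | bus: BusRdX
[18] P0: load  L1 | P0:S(30), P1:I, P2:I, P3:I | bus: none
[19] P0: load  L3 | P0:S(13), P1:I, P2:I, P3:S(13) | bus: BusRd,Flush
[20] P1: store L0 := 39 | P0:I, P1:M(39), P2:I, P3:I | bus: BusRdX
[21] P1: store L4 := 17 | P0:I, P1:M(17), P2:I, P3:I | bus: BusRdX,Flush
[22] P1: load  L6 | P0:I, P1:M(88), P2:I, P3:I | bus: none

state = I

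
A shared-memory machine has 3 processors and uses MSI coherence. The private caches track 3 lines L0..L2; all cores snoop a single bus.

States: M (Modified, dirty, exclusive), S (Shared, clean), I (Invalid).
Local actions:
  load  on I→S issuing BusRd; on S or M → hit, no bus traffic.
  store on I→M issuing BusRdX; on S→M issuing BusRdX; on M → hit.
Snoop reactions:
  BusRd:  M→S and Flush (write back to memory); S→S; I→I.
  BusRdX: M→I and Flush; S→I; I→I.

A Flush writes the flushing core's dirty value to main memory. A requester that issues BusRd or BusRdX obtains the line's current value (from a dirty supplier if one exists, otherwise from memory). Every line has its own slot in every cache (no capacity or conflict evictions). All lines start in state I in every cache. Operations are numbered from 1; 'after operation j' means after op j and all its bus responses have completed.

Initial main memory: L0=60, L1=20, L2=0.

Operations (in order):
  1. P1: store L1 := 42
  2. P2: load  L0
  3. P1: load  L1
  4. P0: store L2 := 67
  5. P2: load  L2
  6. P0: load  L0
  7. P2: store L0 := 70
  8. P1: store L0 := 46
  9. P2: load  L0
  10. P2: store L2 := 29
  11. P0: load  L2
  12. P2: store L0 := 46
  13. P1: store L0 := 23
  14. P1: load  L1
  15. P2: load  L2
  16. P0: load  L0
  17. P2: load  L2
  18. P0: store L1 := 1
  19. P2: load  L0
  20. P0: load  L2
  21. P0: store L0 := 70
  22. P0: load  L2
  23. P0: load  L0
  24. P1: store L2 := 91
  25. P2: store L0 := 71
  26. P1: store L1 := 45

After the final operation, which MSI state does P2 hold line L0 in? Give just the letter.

[1] P1: store L1 := 42 | P0:I, P1:M(42), P2:I | bus: BusRdX
[2] P2: load  L0 | P0:I, P1:I, P2:S(60) | bus: BusRd
[3] P1: load  L1 | P0:I, P1:M(42), P2:I | bus: none
[4] P0: store L2 := 67 | P0:M(67), P1:I, P2:I | bus: BusRdX
[5] P2: load  L2 | P0:S(67), P1:I, P2:S(67) | bus: BusRd,Flush
[6] P0: load  L0 | P0:S(60), P1:I, P2:S(60) | bus: BusRd
[7] P2: store L0 := 70 | P0:I, P1:I, P2:M(70) | bus: BusRdX
[8] P1: store L0 := 46 | P0:I, P1:M(46), P2:I | bus: BusRdX,Flush
[9] P2: load  L0 | P0:I, P1:S(46), P2:S(46) | bus: BusRd,Flush
[10] P2: store L2 := 29 | P0:I, P1:I, P2:M(29) | bus: BusRdX
[11] P0: load  L2 | P0:S(29), P1:I, P2:S(29) | bus: BusRd,Flush
[12] P2: store L0 := 46 | P0:I, P1:I, P2:M(46) | bus: BusRdX
[13] P1: store L0 := 23 | P0:I, P1:M(23), P2:I | bus: BusRdX,Flush
[14] P1: load  L1 | P0:I, P1:M(42), P2:I | bus: none
[15] P2: load  L2 | P0:S(29), P1:I, P2:S(29) | bus: none
[16] P0: load  L0 | P0:S(23), P1:S(23), P2:I | bus: BusRd,Flush
[17] P2: load  L2 | P0:S(29), P1:I, P2:S(29) | bus: none
[18] P0: store L1 := 1 | P0:M(1), P1:I, P2:I | bus: BusRdX,Flush
[19] P2: load  L0 | P0:S(23), P1:S(23), P2:S(23) | bus: BusRd
[20] P0: load  L2 | P0:S(29), P1:I, P2:S(29) | bus: none
[21] P0: store L0 := 70 | P0:M(70), P1:I, P2:I | bus: BusRdX
[22] P0: load  L2 | P0:S(29), P1:I, P2:S(29) | bus: none
[23] P0: load  L0 | P0:M(70), P1:I, P2:I | bus: none
[24] P1: store L2 := 91 | P0:I, P1:M(91), P2:I | bus: BusRdX
[25] P2: store L0 := 71 | P0:I, P1:I, P2:M(71) | bus: BusRdX,Flush
[26] P1: store L1 := 45 | P0:I, P1:M(45), P2:I | bus: BusRdX,Flush

state = M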